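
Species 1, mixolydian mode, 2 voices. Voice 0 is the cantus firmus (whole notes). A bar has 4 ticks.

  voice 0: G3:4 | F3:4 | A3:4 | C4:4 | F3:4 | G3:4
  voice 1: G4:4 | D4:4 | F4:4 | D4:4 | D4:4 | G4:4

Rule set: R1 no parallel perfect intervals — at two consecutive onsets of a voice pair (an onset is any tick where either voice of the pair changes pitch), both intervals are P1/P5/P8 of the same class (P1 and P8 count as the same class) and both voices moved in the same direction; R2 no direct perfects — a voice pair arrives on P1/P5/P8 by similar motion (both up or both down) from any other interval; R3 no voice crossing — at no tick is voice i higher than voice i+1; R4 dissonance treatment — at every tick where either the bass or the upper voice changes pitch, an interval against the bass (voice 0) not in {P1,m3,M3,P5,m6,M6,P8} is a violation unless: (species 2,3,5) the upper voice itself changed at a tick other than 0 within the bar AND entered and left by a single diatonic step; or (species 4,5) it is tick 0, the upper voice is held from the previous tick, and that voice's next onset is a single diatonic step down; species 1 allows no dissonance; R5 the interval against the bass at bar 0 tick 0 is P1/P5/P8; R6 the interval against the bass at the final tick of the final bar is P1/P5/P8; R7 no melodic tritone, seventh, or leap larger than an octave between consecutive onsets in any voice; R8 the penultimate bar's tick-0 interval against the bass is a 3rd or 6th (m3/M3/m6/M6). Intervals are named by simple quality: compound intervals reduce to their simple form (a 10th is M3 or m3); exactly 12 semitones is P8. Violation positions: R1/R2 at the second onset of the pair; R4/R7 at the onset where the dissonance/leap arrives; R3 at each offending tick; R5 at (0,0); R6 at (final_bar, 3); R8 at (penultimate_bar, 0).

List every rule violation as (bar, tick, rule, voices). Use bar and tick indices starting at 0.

(3, 0, R4, (0, 1))
(5, 0, R2, (0, 1))

bar 0: v0=G3 v1=G4 downbeat P8
bar 1: v0=F3 v1=D4 downbeat M6
bar 2: v0=A3 v1=F4 downbeat m6
bar 3: v0=C4 v1=D4 downbeat M2
bar 4: v0=F3 v1=D4 downbeat M6
bar 5: v0=G3 v1=G4 downbeat P8
  -> R4 @ bar 3 tick 0 v(0, 1): C4/D4 M2 untreated
  -> R2 @ bar 5 tick 0 v(0, 1): F3/D4 M6 -> G3/G4 P8 similar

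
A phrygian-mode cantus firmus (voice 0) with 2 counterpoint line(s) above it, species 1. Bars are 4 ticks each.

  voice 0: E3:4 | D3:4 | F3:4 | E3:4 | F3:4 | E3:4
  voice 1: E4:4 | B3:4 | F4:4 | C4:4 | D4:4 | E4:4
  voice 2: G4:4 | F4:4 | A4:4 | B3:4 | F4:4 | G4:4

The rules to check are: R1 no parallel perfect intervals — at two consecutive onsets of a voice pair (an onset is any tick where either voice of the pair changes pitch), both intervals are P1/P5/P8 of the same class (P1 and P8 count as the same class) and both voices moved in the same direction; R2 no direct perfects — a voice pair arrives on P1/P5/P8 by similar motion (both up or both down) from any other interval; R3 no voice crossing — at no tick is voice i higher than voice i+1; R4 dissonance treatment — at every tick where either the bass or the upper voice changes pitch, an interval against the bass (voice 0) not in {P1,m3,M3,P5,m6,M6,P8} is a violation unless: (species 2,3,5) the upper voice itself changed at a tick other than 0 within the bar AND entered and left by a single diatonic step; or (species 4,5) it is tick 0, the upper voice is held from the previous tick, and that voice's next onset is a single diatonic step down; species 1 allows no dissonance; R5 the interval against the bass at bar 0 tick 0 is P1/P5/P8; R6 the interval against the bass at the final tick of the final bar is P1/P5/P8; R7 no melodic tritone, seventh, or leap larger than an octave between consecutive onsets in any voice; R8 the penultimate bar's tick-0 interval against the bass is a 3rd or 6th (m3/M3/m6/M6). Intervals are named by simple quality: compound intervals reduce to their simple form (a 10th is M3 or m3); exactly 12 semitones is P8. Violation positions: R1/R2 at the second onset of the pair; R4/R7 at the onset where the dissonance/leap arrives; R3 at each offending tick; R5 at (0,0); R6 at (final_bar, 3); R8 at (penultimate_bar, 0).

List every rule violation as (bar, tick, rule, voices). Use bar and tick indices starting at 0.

(0, 0, R5, (0, 2))
(2, 0, R2, (0, 1))
(2, 0, R7, (1,))
(3, 0, R2, (0, 2))
(3, 0, R3, (1, 2))
(3, 0, R7, (2,))
(3, 1, R3, (1, 2))
(3, 2, R3, (1, 2))
(3, 3, R3, (1, 2))
(4, 0, R2, (0, 2))
(4, 0, R7, (2,))
(4, 0, R8, (0, 2))
(5, 3, R6, (0, 2))

bar 0: v0=E3 v1=E4 v2=G4 downbeat m3
bar 1: v0=D3 v1=B3 v2=F4 downbeat m3
bar 2: v0=F3 v1=F4 v2=A4 downbeat M3
bar 3: v0=E3 v1=C4 v2=B3 downbeat P5
bar 4: v0=F3 v1=D4 v2=F4 downbeat P8
bar 5: v0=E3 v1=E4 v2=G4 downbeat m3
  -> R5 @ bar 0 tick 0 v(0, 2): opens on m3
  -> R2 @ bar 2 tick 0 v(0, 1): D3/B3 M6 -> F3/F4 P8 similar
  -> R7 @ bar 2 tick 0 v(1,): B3->F4 leap 6st
  -> R2 @ bar 3 tick 0 v(0, 2): F3/A4 M3 -> E3/B3 P5 similar
  -> R3 @ bar 3 tick 0 v(1, 2): C4 above B3
  -> R7 @ bar 3 tick 0 v(2,): A4->B3 leap 10st
  -> R3 @ bar 3 tick 1 v(1, 2): C4 above B3
  -> R3 @ bar 3 tick 2 v(1, 2): C4 above B3
  -> R3 @ bar 3 tick 3 v(1, 2): C4 above B3
  -> R2 @ bar 4 tick 0 v(0, 2): E3/B3 P5 -> F3/F4 P8 similar
  -> R7 @ bar 4 tick 0 v(2,): B3->F4 leap 6st
  -> R8 @ bar 4 tick 0 v(0, 2): penult P8 not 3rd/6th
  -> R6 @ bar 5 tick 3 v(0, 2): closes on m3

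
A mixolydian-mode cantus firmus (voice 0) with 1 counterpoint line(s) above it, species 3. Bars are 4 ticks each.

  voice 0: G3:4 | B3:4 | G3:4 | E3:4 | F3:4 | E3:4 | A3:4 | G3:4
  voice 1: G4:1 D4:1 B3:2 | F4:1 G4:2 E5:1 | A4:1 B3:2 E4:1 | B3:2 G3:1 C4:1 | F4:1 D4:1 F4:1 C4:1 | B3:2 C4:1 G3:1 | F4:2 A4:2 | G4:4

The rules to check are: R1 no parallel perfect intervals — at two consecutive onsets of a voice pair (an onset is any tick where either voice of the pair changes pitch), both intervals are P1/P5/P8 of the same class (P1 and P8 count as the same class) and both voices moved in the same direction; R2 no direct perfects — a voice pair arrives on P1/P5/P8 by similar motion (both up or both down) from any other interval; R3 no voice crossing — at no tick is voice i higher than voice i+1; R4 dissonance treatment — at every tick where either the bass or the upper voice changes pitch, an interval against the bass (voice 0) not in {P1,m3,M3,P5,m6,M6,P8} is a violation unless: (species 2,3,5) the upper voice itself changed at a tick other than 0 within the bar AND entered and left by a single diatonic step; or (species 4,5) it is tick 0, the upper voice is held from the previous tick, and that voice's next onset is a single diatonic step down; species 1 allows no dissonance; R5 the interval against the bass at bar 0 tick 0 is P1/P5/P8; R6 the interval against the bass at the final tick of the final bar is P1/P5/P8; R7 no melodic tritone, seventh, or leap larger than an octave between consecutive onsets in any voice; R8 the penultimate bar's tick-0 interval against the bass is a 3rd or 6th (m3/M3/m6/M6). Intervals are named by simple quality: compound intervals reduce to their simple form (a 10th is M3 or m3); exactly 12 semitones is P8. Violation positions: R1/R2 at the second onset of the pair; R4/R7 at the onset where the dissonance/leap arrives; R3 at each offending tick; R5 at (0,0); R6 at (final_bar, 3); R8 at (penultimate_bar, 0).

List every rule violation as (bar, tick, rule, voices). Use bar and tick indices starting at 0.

(1, 0, R4, (0, 1))
(1, 0, R7, (1,))
(1, 3, R4, (0, 1))
(2, 0, R4, (0, 1))
(2, 1, R7, (1,))
(3, 0, R2, (0, 1))
(4, 0, R2, (0, 1))
(5, 0, R1, (0, 1))
(6, 0, R7, (1,))
(7, 0, R1, (0, 1))

bar 0: v0=G3 v1=G4 downbeat P8
bar 1: v0=B3 v1=F4 downbeat TT
bar 2: v0=G3 v1=A4 downbeat M2
bar 3: v0=E3 v1=B3 downbeat P5
bar 4: v0=F3 v1=F4 downbeat P8
bar 5: v0=E3 v1=B3 downbeat P5
bar 6: v0=A3 v1=F4 downbeat m6
bar 7: v0=G3 v1=G4 downbeat P8
  -> R4 @ bar 1 tick 0 v(0, 1): B3/F4 TT untreated
  -> R7 @ bar 1 tick 0 v(1,): B3->F4 leap 6st
  -> R4 @ bar 1 tick 3 v(0, 1): B3/E5 P4 untreated
  -> R4 @ bar 2 tick 0 v(0, 1): G3/A4 M2 untreated
  -> R7 @ bar 2 tick 1 v(1,): A4->B3 leap 10st
  -> R2 @ bar 3 tick 0 v(0, 1): G3/E4 M6 -> E3/B3 P5 similar
  -> R2 @ bar 4 tick 0 v(0, 1): E3/C4 m6 -> F3/F4 P8 similar
  -> R1 @ bar 5 tick 0 v(0, 1): F3/C4 P5 -> E3/B3 P5 similar
  -> R7 @ bar 6 tick 0 v(1,): G3->F4 leap 10st
  -> R1 @ bar 7 tick 0 v(0, 1): A3/A4 P8 -> G3/G4 P8 similar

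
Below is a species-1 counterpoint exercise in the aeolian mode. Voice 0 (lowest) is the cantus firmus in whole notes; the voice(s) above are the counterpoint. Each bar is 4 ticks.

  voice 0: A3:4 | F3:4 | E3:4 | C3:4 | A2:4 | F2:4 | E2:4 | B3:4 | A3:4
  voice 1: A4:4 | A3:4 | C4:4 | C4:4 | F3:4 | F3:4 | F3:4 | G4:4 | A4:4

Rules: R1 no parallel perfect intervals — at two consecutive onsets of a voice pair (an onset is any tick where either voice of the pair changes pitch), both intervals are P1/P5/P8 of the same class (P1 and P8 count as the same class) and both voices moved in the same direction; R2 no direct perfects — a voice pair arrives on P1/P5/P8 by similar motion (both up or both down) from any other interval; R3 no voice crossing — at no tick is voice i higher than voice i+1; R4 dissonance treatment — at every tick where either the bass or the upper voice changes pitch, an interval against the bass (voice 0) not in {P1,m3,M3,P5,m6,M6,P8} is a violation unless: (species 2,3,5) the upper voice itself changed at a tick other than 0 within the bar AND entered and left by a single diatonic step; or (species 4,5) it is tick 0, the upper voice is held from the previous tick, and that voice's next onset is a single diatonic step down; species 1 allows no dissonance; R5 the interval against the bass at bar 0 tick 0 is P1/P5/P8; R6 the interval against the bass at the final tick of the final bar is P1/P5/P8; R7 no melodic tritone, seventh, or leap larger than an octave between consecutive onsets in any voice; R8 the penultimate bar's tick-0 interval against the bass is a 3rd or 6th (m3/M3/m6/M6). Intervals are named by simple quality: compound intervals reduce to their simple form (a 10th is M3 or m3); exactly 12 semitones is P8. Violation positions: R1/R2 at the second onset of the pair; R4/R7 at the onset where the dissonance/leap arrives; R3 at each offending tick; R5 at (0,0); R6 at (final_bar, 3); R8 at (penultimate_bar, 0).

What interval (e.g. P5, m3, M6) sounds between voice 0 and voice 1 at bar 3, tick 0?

P8

voice 0=C3 voice 1=C4 -> P8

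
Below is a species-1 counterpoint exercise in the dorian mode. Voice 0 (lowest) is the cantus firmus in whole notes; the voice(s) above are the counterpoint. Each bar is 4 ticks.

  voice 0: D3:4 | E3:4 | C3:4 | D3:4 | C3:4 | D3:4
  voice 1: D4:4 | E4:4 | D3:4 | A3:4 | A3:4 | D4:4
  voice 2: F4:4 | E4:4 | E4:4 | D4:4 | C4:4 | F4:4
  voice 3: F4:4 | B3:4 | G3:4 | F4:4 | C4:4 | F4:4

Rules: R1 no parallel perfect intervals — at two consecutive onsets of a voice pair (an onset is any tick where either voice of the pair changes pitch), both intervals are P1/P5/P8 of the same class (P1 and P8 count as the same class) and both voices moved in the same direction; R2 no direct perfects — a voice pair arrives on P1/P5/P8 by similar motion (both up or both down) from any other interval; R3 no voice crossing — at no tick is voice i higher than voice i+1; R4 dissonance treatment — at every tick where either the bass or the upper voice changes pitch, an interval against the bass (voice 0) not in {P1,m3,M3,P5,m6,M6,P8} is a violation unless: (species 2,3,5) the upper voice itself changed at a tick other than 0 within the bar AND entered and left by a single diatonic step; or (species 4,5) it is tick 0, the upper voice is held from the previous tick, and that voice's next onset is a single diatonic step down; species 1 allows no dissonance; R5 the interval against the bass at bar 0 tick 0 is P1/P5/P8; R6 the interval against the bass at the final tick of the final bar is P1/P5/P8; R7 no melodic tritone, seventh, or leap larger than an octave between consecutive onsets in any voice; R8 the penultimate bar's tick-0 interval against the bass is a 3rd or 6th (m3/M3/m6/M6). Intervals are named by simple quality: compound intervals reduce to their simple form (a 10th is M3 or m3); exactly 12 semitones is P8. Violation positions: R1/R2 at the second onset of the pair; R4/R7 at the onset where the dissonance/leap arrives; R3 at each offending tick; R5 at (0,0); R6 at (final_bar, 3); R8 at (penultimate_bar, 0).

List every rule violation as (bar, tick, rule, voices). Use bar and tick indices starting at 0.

bar 0: v0=D3 v1=D4 v2=F4 v3=F4 downbeat m3
bar 1: v0=E3 v1=E4 v2=E4 v3=B3 downbeat P5
bar 2: v0=C3 v1=D3 v2=E4 v3=G3 downbeat P5
bar 3: v0=D3 v1=A3 v2=D4 v3=F4 downbeat m3
bar 4: v0=C3 v1=A3 v2=C4 v3=C4 downbeat P8
bar 5: v0=D3 v1=D4 v2=F4 v3=F4 downbeat m3
  -> R5 @ bar 0 tick 0 v(0, 2): opens on m3
  -> R5 @ bar 0 tick 0 v(0, 3): opens on m3
  -> R1 @ bar 1 tick 0 v(0, 1): D3/D4 P8 -> E3/E4 P8 similar
  -> R3 @ bar 1 tick 0 v(2, 3): E4 above B3
  -> R7 @ bar 1 tick 0 v(3,): F4->B3 leap 6st
  -> R3 @ bar 1 tick 1 v(2, 3): E4 above B3
  -> R3 @ bar 1 tick 2 v(2, 3): E4 above B3
  -> R3 @ bar 1 tick 3 v(2, 3): E4 above B3
  -> R1 @ bar 2 tick 0 v(0, 3): E3/B3 P5 -> C3/G3 P5 similar
  -> R3 @ bar 2 tick 0 v(2, 3): E4 above G3
  -> R4 @ bar 2 tick 0 v(0, 1): C3/D3 M2 untreated
  -> R7 @ bar 2 tick 0 v(1,): E4->D3 leap 14st
  -> R3 @ bar 2 tick 1 v(2, 3): E4 above G3
  -> R3 @ bar 2 tick 2 v(2, 3): E4 above G3
  -> R3 @ bar 2 tick 3 v(2, 3): E4 above G3
  -> R2 @ bar 3 tick 0 v(0, 1): C3/D3 M2 -> D3/A3 P5 similar
  -> R7 @ bar 3 tick 0 v(3,): G3->F4 leap 10st
  -> R1 @ bar 4 tick 0 v(0, 2): D3/D4 P8 -> C3/C4 P8 similar
  -> R2 @ bar 4 tick 0 v(0, 3): D3/F4 m3 -> C3/C4 P8 similar
  -> R2 @ bar 4 tick 0 v(2, 3): D4/F4 m3 -> C4/C4 P1 similar
  -> R8 @ bar 4 tick 0 v(0, 2): penult P8 not 3rd/6th
  -> R8 @ bar 4 tick 0 v(0, 3): penult P8 not 3rd/6th
  -> R1 @ bar 5 tick 0 v(2, 3): C4/C4 P1 -> F4/F4 P1 similar
  -> R2 @ bar 5 tick 0 v(0, 1): C3/A3 M6 -> D3/D4 P8 similar
  -> R6 @ bar 5 tick 3 v(0, 2): closes on m3
  -> R6 @ bar 5 tick 3 v(0, 3): closes on m3

(0, 0, R5, (0, 2))
(0, 0, R5, (0, 3))
(1, 0, R1, (0, 1))
(1, 0, R3, (2, 3))
(1, 0, R7, (3,))
(1, 1, R3, (2, 3))
(1, 2, R3, (2, 3))
(1, 3, R3, (2, 3))
(2, 0, R1, (0, 3))
(2, 0, R3, (2, 3))
(2, 0, R4, (0, 1))
(2, 0, R7, (1,))
(2, 1, R3, (2, 3))
(2, 2, R3, (2, 3))
(2, 3, R3, (2, 3))
(3, 0, R2, (0, 1))
(3, 0, R7, (3,))
(4, 0, R1, (0, 2))
(4, 0, R2, (0, 3))
(4, 0, R2, (2, 3))
(4, 0, R8, (0, 2))
(4, 0, R8, (0, 3))
(5, 0, R1, (2, 3))
(5, 0, R2, (0, 1))
(5, 3, R6, (0, 2))
(5, 3, R6, (0, 3))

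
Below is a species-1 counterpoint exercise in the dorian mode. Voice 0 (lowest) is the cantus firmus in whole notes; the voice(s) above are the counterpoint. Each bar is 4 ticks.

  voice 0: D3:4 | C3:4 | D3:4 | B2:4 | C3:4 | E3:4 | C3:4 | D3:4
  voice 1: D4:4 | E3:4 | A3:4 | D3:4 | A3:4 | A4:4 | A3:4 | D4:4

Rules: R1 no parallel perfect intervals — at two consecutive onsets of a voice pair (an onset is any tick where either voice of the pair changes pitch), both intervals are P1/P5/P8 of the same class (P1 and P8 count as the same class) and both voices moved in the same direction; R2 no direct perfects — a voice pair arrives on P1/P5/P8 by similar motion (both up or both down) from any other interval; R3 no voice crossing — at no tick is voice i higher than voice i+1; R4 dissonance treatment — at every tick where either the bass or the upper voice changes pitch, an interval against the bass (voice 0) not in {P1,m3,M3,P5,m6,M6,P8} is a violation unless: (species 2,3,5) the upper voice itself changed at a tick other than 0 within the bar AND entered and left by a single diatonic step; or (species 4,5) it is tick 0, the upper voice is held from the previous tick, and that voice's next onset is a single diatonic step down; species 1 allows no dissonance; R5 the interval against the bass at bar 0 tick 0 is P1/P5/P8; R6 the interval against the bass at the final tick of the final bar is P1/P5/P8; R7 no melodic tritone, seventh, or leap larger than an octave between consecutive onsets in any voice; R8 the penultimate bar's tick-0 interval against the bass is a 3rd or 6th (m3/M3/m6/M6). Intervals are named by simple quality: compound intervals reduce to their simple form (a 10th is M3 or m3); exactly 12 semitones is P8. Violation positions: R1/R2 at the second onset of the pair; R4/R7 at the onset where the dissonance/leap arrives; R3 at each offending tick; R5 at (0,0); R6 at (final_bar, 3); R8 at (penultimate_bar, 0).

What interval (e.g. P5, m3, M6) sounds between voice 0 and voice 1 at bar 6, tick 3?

M6

voice 0=C3 voice 1=A3 -> M6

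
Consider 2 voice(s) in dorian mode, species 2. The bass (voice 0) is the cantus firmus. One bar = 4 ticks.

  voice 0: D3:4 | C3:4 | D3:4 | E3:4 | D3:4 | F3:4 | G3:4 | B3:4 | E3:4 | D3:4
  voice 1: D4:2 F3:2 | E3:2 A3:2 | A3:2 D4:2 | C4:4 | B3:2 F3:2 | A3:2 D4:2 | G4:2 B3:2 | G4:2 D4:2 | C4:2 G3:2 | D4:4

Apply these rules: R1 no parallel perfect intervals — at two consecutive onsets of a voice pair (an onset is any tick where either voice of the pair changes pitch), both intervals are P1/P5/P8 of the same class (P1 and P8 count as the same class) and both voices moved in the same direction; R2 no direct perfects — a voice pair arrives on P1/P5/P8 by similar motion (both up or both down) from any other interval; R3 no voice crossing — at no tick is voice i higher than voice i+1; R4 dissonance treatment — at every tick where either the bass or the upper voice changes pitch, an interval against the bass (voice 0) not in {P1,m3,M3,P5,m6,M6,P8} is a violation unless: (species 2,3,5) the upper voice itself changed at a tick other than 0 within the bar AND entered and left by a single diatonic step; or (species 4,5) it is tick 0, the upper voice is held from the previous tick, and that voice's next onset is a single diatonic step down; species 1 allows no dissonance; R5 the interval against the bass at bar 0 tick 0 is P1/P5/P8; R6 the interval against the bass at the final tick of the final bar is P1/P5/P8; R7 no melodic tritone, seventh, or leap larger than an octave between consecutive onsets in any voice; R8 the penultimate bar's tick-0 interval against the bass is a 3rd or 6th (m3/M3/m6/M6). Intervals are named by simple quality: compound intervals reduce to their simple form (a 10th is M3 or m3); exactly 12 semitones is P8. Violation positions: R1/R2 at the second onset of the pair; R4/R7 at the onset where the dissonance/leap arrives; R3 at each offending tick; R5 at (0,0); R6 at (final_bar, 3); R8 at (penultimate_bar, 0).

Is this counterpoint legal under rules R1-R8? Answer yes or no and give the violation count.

bar 0: v0=D3 v1=D4 (P8)
bar 1: v0=C3 v1=E3 (M3)
bar 2: v0=D3 v1=A3 (P5)
bar 3: v0=E3 v1=C4 (m6)
bar 4: v0=D3 v1=B3 (M6)
bar 5: v0=F3 v1=A3 (M3)
bar 6: v0=G3 v1=G4 (P8)
bar 7: v0=B3 v1=G4 (m6)
bar 8: v0=E3 v1=C4 (m6)
bar 9: v0=D3 v1=D4 (P8)
  R7 @ bar4.2: B3->F3 leap 6st
  R2 @ bar6.0: F3/D4 M6 -> G3/G4 P8 similar

No (2 violations)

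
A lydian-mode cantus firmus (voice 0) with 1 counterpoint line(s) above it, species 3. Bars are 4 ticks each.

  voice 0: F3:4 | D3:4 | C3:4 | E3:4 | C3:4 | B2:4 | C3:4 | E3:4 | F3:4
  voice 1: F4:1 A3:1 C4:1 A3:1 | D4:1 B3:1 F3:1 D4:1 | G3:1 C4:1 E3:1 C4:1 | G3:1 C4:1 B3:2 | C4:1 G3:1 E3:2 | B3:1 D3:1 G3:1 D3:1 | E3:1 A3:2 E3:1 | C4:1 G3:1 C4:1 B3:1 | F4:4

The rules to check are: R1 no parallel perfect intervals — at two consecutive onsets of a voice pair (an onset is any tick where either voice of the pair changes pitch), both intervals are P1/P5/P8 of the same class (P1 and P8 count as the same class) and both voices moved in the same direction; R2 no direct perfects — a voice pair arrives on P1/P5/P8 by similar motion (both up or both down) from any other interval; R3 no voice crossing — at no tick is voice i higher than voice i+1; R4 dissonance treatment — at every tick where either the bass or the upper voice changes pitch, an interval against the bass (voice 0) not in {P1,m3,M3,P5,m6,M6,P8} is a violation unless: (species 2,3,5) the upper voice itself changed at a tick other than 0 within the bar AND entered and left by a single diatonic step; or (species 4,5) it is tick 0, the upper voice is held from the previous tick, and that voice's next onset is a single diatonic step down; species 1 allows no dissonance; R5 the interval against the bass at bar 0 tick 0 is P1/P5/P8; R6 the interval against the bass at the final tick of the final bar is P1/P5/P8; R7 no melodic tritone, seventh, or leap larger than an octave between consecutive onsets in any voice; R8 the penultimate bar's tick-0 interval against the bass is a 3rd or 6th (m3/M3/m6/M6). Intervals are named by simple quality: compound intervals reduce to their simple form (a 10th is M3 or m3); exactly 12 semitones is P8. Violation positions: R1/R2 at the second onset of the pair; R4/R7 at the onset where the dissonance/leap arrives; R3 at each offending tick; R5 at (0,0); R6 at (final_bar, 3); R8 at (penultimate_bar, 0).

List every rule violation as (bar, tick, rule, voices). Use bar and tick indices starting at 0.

(1, 2, R7, (1,))
(2, 0, R2, (0, 1))
(8, 0, R2, (0, 1))
(8, 0, R7, (1,))

bar 0: v0=F3 v1=F4 downbeat P8
bar 1: v0=D3 v1=D4 downbeat P8
bar 2: v0=C3 v1=G3 downbeat P5
bar 3: v0=E3 v1=G3 downbeat m3
bar 4: v0=C3 v1=C4 downbeat P8
bar 5: v0=B2 v1=B3 downbeat P8
bar 6: v0=C3 v1=E3 downbeat M3
bar 7: v0=E3 v1=C4 downbeat m6
bar 8: v0=F3 v1=F4 downbeat P8
  -> R7 @ bar 1 tick 2 v(1,): B3->F3 leap 6st
  -> R2 @ bar 2 tick 0 v(0, 1): D3/D4 P8 -> C3/G3 P5 similar
  -> R2 @ bar 8 tick 0 v(0, 1): E3/B3 P5 -> F3/F4 P8 similar
  -> R7 @ bar 8 tick 0 v(1,): B3->F4 leap 6st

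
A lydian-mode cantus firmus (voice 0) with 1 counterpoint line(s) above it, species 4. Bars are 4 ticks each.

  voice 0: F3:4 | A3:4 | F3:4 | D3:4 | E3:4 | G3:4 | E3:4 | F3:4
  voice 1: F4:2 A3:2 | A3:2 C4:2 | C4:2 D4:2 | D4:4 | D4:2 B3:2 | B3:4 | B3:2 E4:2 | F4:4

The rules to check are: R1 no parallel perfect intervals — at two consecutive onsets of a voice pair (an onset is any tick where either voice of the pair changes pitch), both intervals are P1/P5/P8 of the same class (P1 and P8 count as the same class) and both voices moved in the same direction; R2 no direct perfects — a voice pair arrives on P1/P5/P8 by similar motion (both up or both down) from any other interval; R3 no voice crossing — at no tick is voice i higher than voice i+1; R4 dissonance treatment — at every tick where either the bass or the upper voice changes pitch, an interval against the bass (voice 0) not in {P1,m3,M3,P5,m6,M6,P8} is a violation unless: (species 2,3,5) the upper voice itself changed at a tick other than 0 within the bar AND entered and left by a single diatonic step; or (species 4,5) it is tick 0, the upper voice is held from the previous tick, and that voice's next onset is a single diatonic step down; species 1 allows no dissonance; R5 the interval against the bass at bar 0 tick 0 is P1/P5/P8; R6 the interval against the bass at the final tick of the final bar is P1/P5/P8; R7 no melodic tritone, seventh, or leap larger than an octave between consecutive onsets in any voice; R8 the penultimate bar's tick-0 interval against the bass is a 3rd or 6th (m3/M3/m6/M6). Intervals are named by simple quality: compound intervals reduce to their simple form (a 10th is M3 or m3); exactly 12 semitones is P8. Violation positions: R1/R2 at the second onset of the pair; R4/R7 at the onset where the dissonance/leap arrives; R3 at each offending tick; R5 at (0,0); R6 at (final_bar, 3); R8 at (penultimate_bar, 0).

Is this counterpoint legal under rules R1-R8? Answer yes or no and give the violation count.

bar 0: v0=F3 v1=F4 (P8)
bar 1: v0=A3 v1=A3 (P1)
bar 2: v0=F3 v1=C4 (P5)
bar 3: v0=D3 v1=D4 (P8)
bar 4: v0=E3 v1=D4 (m7)
bar 5: v0=G3 v1=B3 (M3)
bar 6: v0=E3 v1=B3 (P5)
bar 7: v0=F3 v1=F4 (P8)
  R4 @ bar4.0: E3/D4 m7 untreated
  R8 @ bar6.0: penult P5 not 3rd/6th
  R1 @ bar7.0: E3/E4 P8 -> F3/F4 P8 similar

No (3 violations)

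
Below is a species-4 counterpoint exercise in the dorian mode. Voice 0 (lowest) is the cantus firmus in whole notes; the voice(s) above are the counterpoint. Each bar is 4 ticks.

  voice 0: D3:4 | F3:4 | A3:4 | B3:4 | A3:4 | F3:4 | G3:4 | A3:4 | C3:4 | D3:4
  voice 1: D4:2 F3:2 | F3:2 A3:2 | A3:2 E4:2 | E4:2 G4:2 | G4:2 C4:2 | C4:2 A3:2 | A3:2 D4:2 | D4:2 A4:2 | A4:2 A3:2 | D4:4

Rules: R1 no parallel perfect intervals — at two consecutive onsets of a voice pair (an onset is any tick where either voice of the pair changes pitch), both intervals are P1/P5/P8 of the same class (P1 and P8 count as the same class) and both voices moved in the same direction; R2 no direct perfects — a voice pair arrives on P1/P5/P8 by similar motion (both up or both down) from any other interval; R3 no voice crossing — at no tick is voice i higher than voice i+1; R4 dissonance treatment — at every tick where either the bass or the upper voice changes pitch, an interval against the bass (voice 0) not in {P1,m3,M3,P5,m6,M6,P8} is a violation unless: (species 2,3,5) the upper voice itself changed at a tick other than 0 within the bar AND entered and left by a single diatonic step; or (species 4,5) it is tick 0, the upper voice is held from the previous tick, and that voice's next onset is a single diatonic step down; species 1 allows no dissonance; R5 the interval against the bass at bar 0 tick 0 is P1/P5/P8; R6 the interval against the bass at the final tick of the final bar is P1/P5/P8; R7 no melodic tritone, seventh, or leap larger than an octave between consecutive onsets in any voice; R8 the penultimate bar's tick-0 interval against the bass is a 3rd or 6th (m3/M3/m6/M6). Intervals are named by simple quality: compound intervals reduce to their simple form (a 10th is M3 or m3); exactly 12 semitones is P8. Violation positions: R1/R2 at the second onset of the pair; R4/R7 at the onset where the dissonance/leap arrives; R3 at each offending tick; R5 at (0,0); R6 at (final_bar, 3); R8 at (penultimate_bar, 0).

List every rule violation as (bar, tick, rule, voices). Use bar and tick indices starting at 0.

bar 0: v0=D3 v1=D4 downbeat P8
bar 1: v0=F3 v1=F3 downbeat P1
bar 2: v0=A3 v1=A3 downbeat P1
bar 3: v0=B3 v1=E4 downbeat P4
bar 4: v0=A3 v1=G4 downbeat m7
bar 5: v0=F3 v1=C4 downbeat P5
bar 6: v0=G3 v1=A3 downbeat M2
bar 7: v0=A3 v1=D4 downbeat P4
bar 8: v0=C3 v1=A4 downbeat M6
bar 9: v0=D3 v1=D4 downbeat P8
  -> R4 @ bar 3 tick 0 v(0, 1): B3/E4 P4 untreated
  -> R4 @ bar 4 tick 0 v(0, 1): A3/G4 m7 untreated
  -> R4 @ bar 6 tick 0 v(0, 1): G3/A3 M2 untreated
  -> R4 @ bar 7 tick 0 v(0, 1): A3/D4 P4 untreated
  -> R2 @ bar 9 tick 0 v(0, 1): C3/A3 M6 -> D3/D4 P8 similar

(3, 0, R4, (0, 1))
(4, 0, R4, (0, 1))
(6, 0, R4, (0, 1))
(7, 0, R4, (0, 1))
(9, 0, R2, (0, 1))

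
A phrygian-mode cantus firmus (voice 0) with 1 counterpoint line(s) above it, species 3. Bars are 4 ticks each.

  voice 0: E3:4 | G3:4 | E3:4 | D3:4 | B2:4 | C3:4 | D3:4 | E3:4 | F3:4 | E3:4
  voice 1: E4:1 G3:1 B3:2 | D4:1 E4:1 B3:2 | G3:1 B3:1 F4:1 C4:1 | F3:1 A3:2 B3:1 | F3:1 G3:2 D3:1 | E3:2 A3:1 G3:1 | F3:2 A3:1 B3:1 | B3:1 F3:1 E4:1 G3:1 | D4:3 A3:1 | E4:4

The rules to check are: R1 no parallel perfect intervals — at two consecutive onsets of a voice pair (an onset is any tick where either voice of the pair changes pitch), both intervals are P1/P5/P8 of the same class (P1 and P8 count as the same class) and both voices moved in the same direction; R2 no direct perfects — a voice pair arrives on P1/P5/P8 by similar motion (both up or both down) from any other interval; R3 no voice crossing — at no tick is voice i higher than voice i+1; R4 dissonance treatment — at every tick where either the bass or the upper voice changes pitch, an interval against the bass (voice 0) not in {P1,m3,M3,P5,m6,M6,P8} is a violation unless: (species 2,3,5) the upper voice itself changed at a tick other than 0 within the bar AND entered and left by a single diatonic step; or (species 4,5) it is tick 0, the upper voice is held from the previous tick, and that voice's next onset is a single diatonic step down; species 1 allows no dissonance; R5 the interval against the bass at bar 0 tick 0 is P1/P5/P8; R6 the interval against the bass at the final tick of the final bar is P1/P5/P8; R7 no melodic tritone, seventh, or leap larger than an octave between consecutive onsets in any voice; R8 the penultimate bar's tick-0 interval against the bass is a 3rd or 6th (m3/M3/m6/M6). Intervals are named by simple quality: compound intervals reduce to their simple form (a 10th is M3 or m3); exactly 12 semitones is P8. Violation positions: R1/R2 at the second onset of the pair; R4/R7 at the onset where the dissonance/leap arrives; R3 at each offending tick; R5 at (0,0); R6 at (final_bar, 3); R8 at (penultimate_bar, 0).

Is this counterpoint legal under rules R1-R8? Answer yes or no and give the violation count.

No (8 violations)

bar 0: v0=E3 v1=E4 (P8)
bar 1: v0=G3 v1=D4 (P5)
bar 2: v0=E3 v1=G3 (m3)
bar 3: v0=D3 v1=F3 (m3)
bar 4: v0=B2 v1=F3 (TT)
bar 5: v0=C3 v1=E3 (M3)
bar 6: v0=D3 v1=F3 (m3)
bar 7: v0=E3 v1=B3 (P5)
bar 8: v0=F3 v1=D4 (M6)
bar 9: v0=E3 v1=E4 (P8)
  R1 @ bar1.0: E3/B3 P5 -> G3/D4 P5 similar
  R4 @ bar2.2: E3/F4 m2 untreated
  R7 @ bar2.2: B3->F4 leap 6st
  R4 @ bar4.0: B2/F3 TT untreated
  R7 @ bar4.0: B3->F3 leap 6st
  R4 @ bar7.1: E3/F3 m2 untreated
  R7 @ bar7.1: B3->F3 leap 6st
  R7 @ bar7.2: F3->E4 leap 11st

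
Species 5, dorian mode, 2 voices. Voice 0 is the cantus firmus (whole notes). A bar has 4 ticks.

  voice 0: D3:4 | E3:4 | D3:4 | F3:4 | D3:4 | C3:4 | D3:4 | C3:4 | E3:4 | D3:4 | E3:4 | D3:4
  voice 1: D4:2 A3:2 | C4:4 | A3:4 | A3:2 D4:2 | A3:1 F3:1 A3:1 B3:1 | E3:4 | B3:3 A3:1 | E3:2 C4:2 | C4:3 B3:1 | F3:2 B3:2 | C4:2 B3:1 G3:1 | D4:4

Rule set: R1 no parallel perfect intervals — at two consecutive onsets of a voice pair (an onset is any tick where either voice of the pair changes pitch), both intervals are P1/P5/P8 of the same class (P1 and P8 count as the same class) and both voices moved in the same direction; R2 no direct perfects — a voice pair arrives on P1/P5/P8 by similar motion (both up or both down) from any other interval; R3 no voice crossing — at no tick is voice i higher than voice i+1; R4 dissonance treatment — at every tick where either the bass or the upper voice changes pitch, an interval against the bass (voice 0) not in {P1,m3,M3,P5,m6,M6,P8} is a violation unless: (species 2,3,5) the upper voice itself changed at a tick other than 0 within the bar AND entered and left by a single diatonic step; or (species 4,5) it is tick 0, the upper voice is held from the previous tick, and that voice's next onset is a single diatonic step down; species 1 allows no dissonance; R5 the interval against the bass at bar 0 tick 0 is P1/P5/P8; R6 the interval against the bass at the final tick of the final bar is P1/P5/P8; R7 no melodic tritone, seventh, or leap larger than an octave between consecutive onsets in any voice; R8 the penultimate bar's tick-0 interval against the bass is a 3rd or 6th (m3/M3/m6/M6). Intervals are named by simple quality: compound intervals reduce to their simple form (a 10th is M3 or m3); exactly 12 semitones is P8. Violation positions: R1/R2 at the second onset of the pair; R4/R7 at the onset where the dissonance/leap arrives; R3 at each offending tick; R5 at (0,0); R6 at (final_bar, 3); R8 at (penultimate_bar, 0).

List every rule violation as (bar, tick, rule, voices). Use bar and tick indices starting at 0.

(2, 0, R2, (0, 1))
(4, 0, R2, (0, 1))
(9, 0, R7, (1,))
(9, 2, R7, (1,))

bar 0: v0=D3 v1=D4 downbeat P8
bar 1: v0=E3 v1=C4 downbeat m6
bar 2: v0=D3 v1=A3 downbeat P5
bar 3: v0=F3 v1=A3 downbeat M3
bar 4: v0=D3 v1=A3 downbeat P5
bar 5: v0=C3 v1=E3 downbeat M3
bar 6: v0=D3 v1=B3 downbeat M6
bar 7: v0=C3 v1=E3 downbeat M3
bar 8: v0=E3 v1=C4 downbeat m6
bar 9: v0=D3 v1=F3 downbeat m3
bar 10: v0=E3 v1=C4 downbeat m6
bar 11: v0=D3 v1=D4 downbeat P8
  -> R2 @ bar 2 tick 0 v(0, 1): E3/C4 m6 -> D3/A3 P5 similar
  -> R2 @ bar 4 tick 0 v(0, 1): F3/D4 M6 -> D3/A3 P5 similar
  -> R7 @ bar 9 tick 0 v(1,): B3->F3 leap 6st
  -> R7 @ bar 9 tick 2 v(1,): F3->B3 leap 6st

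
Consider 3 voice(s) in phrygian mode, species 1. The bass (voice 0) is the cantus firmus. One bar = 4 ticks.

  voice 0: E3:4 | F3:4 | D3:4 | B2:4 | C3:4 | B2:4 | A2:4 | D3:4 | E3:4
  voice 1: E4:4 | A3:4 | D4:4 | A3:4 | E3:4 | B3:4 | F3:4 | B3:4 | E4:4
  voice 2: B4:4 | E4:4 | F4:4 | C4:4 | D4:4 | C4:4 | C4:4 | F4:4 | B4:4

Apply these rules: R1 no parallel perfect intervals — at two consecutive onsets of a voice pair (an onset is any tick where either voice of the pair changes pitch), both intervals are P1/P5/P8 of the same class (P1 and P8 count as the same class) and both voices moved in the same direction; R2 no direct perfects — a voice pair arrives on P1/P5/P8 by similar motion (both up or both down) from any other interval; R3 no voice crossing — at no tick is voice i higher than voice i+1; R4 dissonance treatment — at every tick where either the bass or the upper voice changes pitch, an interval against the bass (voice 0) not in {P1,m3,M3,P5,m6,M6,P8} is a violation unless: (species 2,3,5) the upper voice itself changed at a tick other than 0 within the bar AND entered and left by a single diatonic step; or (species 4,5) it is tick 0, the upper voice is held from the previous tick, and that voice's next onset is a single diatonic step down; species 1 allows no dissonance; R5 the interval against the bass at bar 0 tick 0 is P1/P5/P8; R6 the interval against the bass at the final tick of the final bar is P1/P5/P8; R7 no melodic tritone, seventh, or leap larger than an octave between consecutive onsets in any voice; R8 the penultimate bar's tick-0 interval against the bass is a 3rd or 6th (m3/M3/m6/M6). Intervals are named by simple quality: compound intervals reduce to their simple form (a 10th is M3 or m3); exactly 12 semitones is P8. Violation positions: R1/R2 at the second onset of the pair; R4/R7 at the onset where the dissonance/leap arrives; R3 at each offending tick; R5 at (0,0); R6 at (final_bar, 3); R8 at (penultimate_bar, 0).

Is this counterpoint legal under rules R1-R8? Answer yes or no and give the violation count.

No (12 violations)

bar 0: v0=E3 v1=E4 v2=B4 (P5)
bar 1: v0=F3 v1=A3 v2=E4 (M7)
bar 2: v0=D3 v1=D4 v2=F4 (m3)
bar 3: v0=B2 v1=A3 v2=C4 (m2)
bar 4: v0=C3 v1=E3 v2=D4 (M2)
bar 5: v0=B2 v1=B3 v2=C4 (m2)
bar 6: v0=A2 v1=F3 v2=C4 (m3)
bar 7: v0=D3 v1=B3 v2=F4 (m3)
bar 8: v0=E3 v1=E4 v2=B4 (P5)
  R1 @ bar1.0: E4/B4 P5 -> A3/E4 P5 similar
  R4 @ bar1.0: F3/E4 M7 untreated
  R4 @ bar3.0: B2/A3 m7 untreated
  R4 @ bar3.0: B2/C4 m2 untreated
  R4 @ bar4.0: C3/D4 M2 untreated
  R4 @ bar5.0: B2/C4 m2 untreated
  R7 @ bar6.0: B3->F3 leap 6st
  R7 @ bar7.0: F3->B3 leap 6st
  R2 @ bar8.0: D3/B3 M6 -> E3/E4 P8 similar
  R2 @ bar8.0: D3/F4 m3 -> E3/B4 P5 similar
  R2 @ bar8.0: B3/F4 TT -> E4/B4 P5 similar
  R7 @ bar8.0: F4->B4 leap 6st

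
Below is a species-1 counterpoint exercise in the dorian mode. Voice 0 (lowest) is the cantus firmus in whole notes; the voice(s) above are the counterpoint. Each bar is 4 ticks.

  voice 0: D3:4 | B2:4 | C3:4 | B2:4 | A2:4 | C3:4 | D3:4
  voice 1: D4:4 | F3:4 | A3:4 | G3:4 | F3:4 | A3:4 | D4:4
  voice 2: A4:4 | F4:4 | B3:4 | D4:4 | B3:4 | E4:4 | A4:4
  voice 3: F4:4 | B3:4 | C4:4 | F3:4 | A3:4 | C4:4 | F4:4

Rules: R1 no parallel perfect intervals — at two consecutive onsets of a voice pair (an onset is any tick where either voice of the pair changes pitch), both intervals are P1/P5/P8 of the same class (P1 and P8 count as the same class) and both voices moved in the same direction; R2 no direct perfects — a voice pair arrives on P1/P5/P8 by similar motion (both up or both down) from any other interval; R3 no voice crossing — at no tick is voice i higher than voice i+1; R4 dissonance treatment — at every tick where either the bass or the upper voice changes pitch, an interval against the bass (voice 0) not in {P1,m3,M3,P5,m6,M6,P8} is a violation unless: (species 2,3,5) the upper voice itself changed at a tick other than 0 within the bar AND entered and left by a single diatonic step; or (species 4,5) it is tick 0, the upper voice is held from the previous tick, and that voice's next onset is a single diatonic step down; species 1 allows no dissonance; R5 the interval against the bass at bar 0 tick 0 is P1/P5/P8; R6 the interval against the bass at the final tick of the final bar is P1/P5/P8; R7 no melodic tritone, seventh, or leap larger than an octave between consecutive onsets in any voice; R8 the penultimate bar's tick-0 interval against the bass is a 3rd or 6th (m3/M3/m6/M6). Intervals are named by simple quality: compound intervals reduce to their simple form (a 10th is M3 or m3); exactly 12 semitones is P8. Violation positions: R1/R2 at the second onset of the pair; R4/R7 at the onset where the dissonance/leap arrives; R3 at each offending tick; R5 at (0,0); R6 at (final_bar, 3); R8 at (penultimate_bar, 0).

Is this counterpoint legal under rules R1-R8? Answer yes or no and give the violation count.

No (42 violations)

bar 0: v0=D3 v1=D4 v2=A4 v3=F4 (m3)
bar 1: v0=B2 v1=F3 v2=F4 v3=B3 (P8)
bar 2: v0=C3 v1=A3 v2=B3 v3=C4 (P8)
bar 3: v0=B2 v1=G3 v2=D4 v3=F3 (TT)
bar 4: v0=A2 v1=F3 v2=B3 v3=A3 (P8)
bar 5: v0=C3 v1=A3 v2=E4 v3=C4 (P8)
bar 6: v0=D3 v1=D4 v2=A4 v3=F4 (m3)
  R3 @ bar0.0: A4 above F4
  R5 @ bar0.0: opens on m3
  R3 @ bar0.1: A4 above F4
  R3 @ bar0.2: A4 above F4
  R3 @ bar0.3: A4 above F4
  R2 @ bar1.0: D3/F4 m3 -> B2/B3 P8 similar
  R2 @ bar1.0: D4/A4 P5 -> F3/F4 P8 similar
  R3 @ bar1.0: F4 above B3
  R4 @ bar1.0: B2/F3 TT untreated
  R4 @ bar1.0: B2/F4 TT untreated
  R7 @ bar1.0: F4->B3 leap 6st
  R3 @ bar1.1: F4 above B3
  R3 @ bar1.2: F4 above B3
  R3 @ bar1.3: F4 above B3
  R1 @ bar2.0: B2/B3 P8 -> C3/C4 P8 similar
  R4 @ bar2.0: C3/B3 M7 untreated
  R7 @ bar2.0: F4->B3 leap 6st
  R3 @ bar3.0: D4 above F3
  R4 @ bar3.0: B2/F3 TT untreated
  R3 @ bar3.1: D4 above F3
  R3 @ bar3.2: D4 above F3
  R3 @ bar3.3: D4 above F3
  R3 @ bar4.0: B3 above A3
  R4 @ bar4.0: A2/B3 M2 untreated
  R3 @ bar4.1: B3 above A3
  R3 @ bar4.2: B3 above A3
  R3 @ bar4.3: B3 above A3
  R1 @ bar5.0: A2/A3 P8 -> C3/C4 P8 similar
  R2 @ bar5.0: F3/B3 TT -> A3/E4 P5 similar
  R3 @ bar5.0: E4 above C4
  R8 @ bar5.0: penult P8 not 3rd/6th
  R3 @ bar5.1: E4 above C4
  R3 @ bar5.2: E4 above C4
  R3 @ bar5.3: E4 above C4
  R1 @ bar6.0: A3/E4 P5 -> D4/A4 P5 similar
  R2 @ bar6.0: C3/A3 M6 -> D3/D4 P8 similar
  R2 @ bar6.0: C3/E4 M3 -> D3/A4 P5 similar
  R3 @ bar6.0: A4 above F4
  R3 @ bar6.1: A4 above F4
  R3 @ bar6.2: A4 above F4
  R3 @ bar6.3: A4 above F4
  R6 @ bar6.3: closes on m3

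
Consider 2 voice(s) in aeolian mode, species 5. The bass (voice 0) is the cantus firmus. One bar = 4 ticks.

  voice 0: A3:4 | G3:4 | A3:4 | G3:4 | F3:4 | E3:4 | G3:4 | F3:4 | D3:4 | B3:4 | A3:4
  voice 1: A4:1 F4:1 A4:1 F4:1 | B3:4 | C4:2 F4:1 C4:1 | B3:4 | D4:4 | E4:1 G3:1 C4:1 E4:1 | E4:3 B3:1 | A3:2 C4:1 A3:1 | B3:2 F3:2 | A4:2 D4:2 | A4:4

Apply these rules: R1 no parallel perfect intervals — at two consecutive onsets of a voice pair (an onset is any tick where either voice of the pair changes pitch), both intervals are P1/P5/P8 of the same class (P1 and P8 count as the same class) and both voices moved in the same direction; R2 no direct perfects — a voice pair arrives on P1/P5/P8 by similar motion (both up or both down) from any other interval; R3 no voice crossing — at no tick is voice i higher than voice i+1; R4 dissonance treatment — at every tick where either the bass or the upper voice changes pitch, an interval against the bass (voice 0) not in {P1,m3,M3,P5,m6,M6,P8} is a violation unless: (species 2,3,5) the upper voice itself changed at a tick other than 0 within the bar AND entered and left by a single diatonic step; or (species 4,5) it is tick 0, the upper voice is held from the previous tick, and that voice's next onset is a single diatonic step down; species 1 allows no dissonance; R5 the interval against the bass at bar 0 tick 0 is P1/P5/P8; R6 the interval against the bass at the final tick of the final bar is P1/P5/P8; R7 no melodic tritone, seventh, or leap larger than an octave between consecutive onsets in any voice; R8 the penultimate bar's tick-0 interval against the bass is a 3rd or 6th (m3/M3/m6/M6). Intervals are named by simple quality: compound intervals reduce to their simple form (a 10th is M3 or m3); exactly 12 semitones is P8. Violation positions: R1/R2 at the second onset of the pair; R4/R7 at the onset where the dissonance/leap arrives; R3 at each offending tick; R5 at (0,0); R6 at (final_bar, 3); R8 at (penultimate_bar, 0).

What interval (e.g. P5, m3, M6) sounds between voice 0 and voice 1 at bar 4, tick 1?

voice 0=F3 voice 1=D4 -> M6

M6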